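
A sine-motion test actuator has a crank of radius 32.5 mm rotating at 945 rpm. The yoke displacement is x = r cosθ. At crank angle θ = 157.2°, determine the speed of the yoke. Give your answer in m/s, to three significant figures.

1.25

ω = 98.96 rad/s (from 945 rpm).
x = r cosθ ⇒ ẋ = −rω sinθ.
|v| = rω|sinθ| = 0.0325·98.96·|sin 157.2°| = 1.2463 m/s.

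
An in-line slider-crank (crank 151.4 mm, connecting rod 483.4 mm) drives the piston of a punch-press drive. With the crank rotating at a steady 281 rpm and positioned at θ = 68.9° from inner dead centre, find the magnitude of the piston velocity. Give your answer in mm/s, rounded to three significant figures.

4650

ω = 2π·281/60 = 29.43 rad/s
For an in-line slider-crank, x = r cosθ + √(L² − r² sin²θ), so v = −rω sinθ·[1 + r cosθ/√(L² − r² sin²θ)].
With r = 0.1514 m, L = 0.4834 m, θ = 68.9°: √(L² − r² sin²θ) = 0.4623 m.
v = −0.1514·29.43·0.93295·[1 + 0.1514·0.36000/0.4623] = -4.6465 m/s.
|v| = 4.6465 m/s = 4646.5 mm/s.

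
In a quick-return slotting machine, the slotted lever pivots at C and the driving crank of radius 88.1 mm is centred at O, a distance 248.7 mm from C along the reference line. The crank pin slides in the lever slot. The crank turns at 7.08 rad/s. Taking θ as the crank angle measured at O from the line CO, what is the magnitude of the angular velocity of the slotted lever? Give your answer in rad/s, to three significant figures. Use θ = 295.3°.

ω = 7.08 rad/s
Crank pin A relative to C: A = (d + r cosθ, r sinθ); lever angle φ = atan2(r sinθ, d + r cosθ).
Differentiating tanφ: φ̇ = rω(d cosθ + r)/(d² + r² + 2dr cosθ).
d² + r² + 2dr cosθ = |CA|² = 0.0883405 m²;  d cosθ + r = +0.19438 m.
|ω_lever| = |0.0881·7.08·+0.19438| / 0.0883405 = 1.3725 rad/s.

1.37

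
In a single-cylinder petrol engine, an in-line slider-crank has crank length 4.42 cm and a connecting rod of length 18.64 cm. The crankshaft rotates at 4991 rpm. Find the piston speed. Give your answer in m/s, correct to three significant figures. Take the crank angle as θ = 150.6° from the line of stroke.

ω = 2π·4991/60 = 522.7 rad/s
For an in-line slider-crank, x = r cosθ + √(L² − r² sin²θ), so v = −rω sinθ·[1 + r cosθ/√(L² − r² sin²θ)].
With r = 0.0442 m, L = 0.1864 m, θ = 150.6°: √(L² − r² sin²θ) = 0.18513 m.
v = −0.0442·522.7·0.49090·[1 + 0.0442·-0.87121/0.18513] = -8.9817 m/s.
|v| = 8.9817 m/s.

8.98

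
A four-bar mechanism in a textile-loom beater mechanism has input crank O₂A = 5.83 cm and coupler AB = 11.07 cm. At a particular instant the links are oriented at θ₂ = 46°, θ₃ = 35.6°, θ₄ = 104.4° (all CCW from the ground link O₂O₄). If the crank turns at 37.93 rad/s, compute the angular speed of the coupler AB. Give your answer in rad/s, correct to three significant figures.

ω₂ = 37.93 rad/s
Differentiating the loop-closure r₂e^{iθ₂}+r₃e^{iθ₃}=r₁+r₄e^{iθ₄} gives r₂ω₂e^{iθ₂}+r₃ω₃e^{iθ₃}=r₄ω₄e^{iθ₄}.
Eliminating the other unknown: ω₃ = r₂ω₂ sin(θ₄−θ₂) / [r₃ sin(θ₃−θ₄)].
Numerator sine = +0.85173; denominator sine = -0.93232.
Result = 0.0583·37.93·(+0.85173) / (0.1107·(-0.93232)) = -18.249 rad/s; magnitude 18.249 rad/s.

18.2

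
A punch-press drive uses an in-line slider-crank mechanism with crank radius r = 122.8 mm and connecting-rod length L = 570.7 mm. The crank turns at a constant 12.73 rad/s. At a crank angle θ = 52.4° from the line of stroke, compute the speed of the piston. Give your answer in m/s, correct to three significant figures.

1.40

ω = 12.73 rad/s
For an in-line slider-crank, x = r cosθ + √(L² − r² sin²θ), so v = −rω sinθ·[1 + r cosθ/√(L² − r² sin²θ)].
With r = 0.1228 m, L = 0.5707 m, θ = 52.4°: √(L² − r² sin²θ) = 0.56235 m.
v = −0.1228·12.73·0.79229·[1 + 0.1228·0.61015/0.56235] = -1.4036 m/s.
|v| = 1.4036 m/s.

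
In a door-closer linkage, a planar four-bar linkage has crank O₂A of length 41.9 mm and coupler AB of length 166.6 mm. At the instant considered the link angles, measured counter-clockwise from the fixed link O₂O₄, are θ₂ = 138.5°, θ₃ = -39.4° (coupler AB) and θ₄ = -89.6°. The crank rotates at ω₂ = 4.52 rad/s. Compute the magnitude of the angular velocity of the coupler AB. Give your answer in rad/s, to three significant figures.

1.10

ω₂ = 4.52 rad/s
Differentiating the loop-closure r₂e^{iθ₂}+r₃e^{iθ₃}=r₁+r₄e^{iθ₄} gives r₂ω₂e^{iθ₂}+r₃ω₃e^{iθ₃}=r₄ω₄e^{iθ₄}.
Eliminating the other unknown: ω₃ = r₂ω₂ sin(θ₄−θ₂) / [r₃ sin(θ₃−θ₄)].
Numerator sine = +0.74431; denominator sine = +0.76828.
Result = 0.0419·4.52·(+0.74431) / (0.1666·(+0.76828)) = +1.1013 rad/s; magnitude 1.1013 rad/s.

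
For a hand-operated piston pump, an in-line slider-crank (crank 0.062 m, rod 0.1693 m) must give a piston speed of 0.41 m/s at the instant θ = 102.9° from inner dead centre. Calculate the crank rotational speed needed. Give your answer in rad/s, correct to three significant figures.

7.43

For an in-line slider-crank, |v_piston| = rω|sinθ|·[1 + r cosθ/√(L² − r² sin²θ)].
With r = 0.062 m, L = 0.1693 m, θ = 102.9°: the bracketed kinematic factor |dx/dθ| = 0.055146 m.
ω = v/|dx/dθ| = 0.41/0.055146 = 7.4349 rad/s.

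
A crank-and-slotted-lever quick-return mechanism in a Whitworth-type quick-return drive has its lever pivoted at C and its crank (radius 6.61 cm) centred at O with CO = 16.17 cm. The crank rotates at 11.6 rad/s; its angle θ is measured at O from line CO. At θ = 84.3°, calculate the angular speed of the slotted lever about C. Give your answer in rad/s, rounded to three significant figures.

ω = 11.6 rad/s
Crank pin A relative to C: A = (d + r cosθ, r sinθ); lever angle φ = atan2(r sinθ, d + r cosθ).
Differentiating tanφ: φ̇ = rω(d cosθ + r)/(d² + r² + 2dr cosθ).
d² + r² + 2dr cosθ = |CA|² = 0.0326392 m²;  d cosθ + r = +0.08216 m.
|ω_lever| = |0.0661·11.6·+0.08216| / 0.0326392 = 1.9301 rad/s.

1.93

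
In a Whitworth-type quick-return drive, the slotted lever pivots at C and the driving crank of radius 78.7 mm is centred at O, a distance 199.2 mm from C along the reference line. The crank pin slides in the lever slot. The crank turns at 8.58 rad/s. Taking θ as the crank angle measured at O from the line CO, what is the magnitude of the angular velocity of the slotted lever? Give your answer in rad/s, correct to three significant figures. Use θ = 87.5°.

ω = 8.58 rad/s
Crank pin A relative to C: A = (d + r cosθ, r sinθ); lever angle φ = atan2(r sinθ, d + r cosθ).
Differentiating tanφ: φ̇ = rω(d cosθ + r)/(d² + r² + 2dr cosθ).
d² + r² + 2dr cosθ = |CA|² = 0.047242 m²;  d cosθ + r = +0.087389 m.
|ω_lever| = |0.0787·8.58·+0.087389| / 0.047242 = 1.2491 rad/s.

1.25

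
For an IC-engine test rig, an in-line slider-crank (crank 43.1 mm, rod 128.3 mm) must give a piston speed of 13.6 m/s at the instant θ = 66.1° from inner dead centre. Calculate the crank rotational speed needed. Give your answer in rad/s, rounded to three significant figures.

302

For an in-line slider-crank, |v_piston| = rω|sinθ|·[1 + r cosθ/√(L² − r² sin²θ)].
With r = 0.0431 m, L = 0.1283 m, θ = 66.1°: the bracketed kinematic factor |dx/dθ| = 0.04504 m.
ω = v/|dx/dθ| = 13.6/0.04504 = 301.96 rad/s.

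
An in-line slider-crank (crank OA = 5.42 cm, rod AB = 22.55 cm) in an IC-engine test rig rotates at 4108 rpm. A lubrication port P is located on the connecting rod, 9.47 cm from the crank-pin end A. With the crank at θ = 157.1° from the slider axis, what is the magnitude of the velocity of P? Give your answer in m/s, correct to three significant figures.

ω = 430.2 rad/s.  Crank-pin speed |V_A| = rω = 23.316 m/s, perpendicular to OA.
Rod angle: sinφ = −(r/L) sinθ ⇒ φ = -5.367°; ω_rod = −rω cosθ/√(L²−r²sin²θ) = +95.668 rad/s.
V_P = V_A + ω_rod × AP, with AP = 0.0947 m along the rod.
Components: V_Px = −rω sinθ − a·ω_rod·sinφ = -8.2256 m/s;  V_Py = rω cosθ + a·ω_rod·cosφ = -12.459 m/s.
|V_P| = √(V_Px² + V_Py²) = 14.929 m/s.

14.9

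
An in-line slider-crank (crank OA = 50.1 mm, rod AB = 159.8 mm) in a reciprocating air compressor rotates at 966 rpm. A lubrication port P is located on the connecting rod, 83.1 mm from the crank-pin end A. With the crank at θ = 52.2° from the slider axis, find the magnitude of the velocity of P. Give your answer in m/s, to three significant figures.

ω = 101.2 rad/s.  Crank-pin speed |V_A| = rω = 5.0681 m/s, perpendicular to OA.
Rod angle: sinφ = −(r/L) sinθ ⇒ φ = -14.343°; ω_rod = −rω cosθ/√(L²−r²sin²θ) = -20.064 rad/s.
V_P = V_A + ω_rod × AP, with AP = 0.0831 m along the rod.
Components: V_Px = −rω sinθ − a·ω_rod·sinφ = -4.4176 m/s;  V_Py = rω cosθ + a·ω_rod·cosφ = +1.4909 m/s.
|V_P| = √(V_Px² + V_Py²) = 4.6624 m/s.

4.66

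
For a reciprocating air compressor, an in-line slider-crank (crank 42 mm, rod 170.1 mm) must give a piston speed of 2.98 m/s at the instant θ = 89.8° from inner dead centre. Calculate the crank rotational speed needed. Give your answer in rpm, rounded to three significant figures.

For an in-line slider-crank, |v_piston| = rω|sinθ|·[1 + r cosθ/√(L² − r² sin²θ)].
With r = 0.042 m, L = 0.1701 m, θ = 89.8°: the bracketed kinematic factor |dx/dθ| = 0.042037 m.
ω = v/|dx/dθ| = 2.98/0.042037 = 70.89 rad/s.
N = 60ω/(2π) = 676.95 rpm.

677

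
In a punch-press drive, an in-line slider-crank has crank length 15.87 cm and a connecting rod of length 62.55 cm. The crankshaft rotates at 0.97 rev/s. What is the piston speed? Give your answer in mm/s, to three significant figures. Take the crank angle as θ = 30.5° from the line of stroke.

599

ω = 2π·0.97 = 6.095 rad/s
For an in-line slider-crank, x = r cosθ + √(L² − r² sin²θ), so v = −rω sinθ·[1 + r cosθ/√(L² − r² sin²θ)].
With r = 0.1587 m, L = 0.6255 m, θ = 30.5°: √(L² − r² sin²θ) = 0.62029 m.
v = −0.1587·6.095·0.50754·[1 + 0.1587·0.86163/0.62029] = -0.59912 m/s.
|v| = 0.59912 m/s = 599.12 mm/s.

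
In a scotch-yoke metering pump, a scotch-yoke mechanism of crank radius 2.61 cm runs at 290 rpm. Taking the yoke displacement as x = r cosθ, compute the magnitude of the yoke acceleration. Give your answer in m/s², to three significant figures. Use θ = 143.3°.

ω = 30.37 rad/s (from 290 rpm).
x = r cosθ ⇒ ẍ = −rω² cosθ (ω constant).
|a| = rω²|cosθ| = 0.0261·(30.37)²·|cos 143.3°| = 19.3 m/s².

19.3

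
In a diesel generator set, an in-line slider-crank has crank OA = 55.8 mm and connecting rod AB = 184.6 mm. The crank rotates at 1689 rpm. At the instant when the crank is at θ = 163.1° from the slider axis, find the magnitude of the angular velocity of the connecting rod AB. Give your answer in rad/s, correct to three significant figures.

ω = 176.9 rad/s (converted from 1689 rpm).
The rod makes angle φ with the slider axis where L sinφ = r sinθ; differentiating, L cosφ·φ̇ = r ω cosθ.
L cosφ = √(L² − r² sin²θ) = 0.18389 m.
|ω_rod| = r ω |cosθ| / √(L² − r² sin²θ) = 0.0558·176.9·0.95681/0.18389 = 51.354 rad/s.

51.4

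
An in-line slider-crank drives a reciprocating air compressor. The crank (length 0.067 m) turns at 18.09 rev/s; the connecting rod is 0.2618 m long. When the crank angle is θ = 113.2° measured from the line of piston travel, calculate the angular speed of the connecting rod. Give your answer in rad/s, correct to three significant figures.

ω = 113.7 rad/s (converted from 18.09 rev/s).
The rod makes angle φ with the slider axis where L sinφ = r sinθ; differentiating, L cosφ·φ̇ = r ω cosθ.
L cosφ = √(L² − r² sin²θ) = 0.25445 m.
|ω_rod| = r ω |cosθ| / √(L² − r² sin²θ) = 0.067·113.7·0.39394/0.25445 = 11.79 rad/s.

11.8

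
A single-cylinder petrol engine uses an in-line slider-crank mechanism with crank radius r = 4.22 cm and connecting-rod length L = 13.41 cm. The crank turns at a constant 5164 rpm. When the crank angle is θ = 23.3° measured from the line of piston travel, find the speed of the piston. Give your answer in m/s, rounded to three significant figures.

11.7

ω = 2π·5164/60 = 540.8 rad/s
For an in-line slider-crank, x = r cosθ + √(L² − r² sin²θ), so v = −rω sinθ·[1 + r cosθ/√(L² − r² sin²θ)].
With r = 0.0422 m, L = 0.1341 m, θ = 23.3°: √(L² − r² sin²θ) = 0.13306 m.
v = −0.0422·540.8·0.39555·[1 + 0.0422·0.91845/0.13306] = -11.656 m/s.
|v| = 11.656 m/s.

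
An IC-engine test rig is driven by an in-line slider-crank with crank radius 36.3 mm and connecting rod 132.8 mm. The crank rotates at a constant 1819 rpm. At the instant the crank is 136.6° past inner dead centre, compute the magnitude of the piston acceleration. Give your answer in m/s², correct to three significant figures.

ω = 2π·1819/60 = 190.5 rad/s
x(θ) = r cosθ + √(L² − r² sin²θ); with ω constant, a = ω²·d²x/dθ².
d²x/dθ² = −r cosθ − r²(cos2θ)/√u − r⁴ sin²2θ/(4u^{3/2}),  u = L² − r² sin²θ = 0.0170138 m².
Substituting r = 0.0363 m, L = 0.1328 m, θ = 136.6°: d²x/dθ² = +0.025616 m.
a = ω²·d²x/dθ² = (190.5)²·(+0.025616) = +929.46 m/s²;  |a| = 929.46 m/s².

929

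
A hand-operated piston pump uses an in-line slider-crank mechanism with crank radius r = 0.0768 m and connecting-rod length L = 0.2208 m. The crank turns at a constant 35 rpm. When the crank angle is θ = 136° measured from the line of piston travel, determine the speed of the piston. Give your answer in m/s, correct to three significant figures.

ω = 2π·35/60 = 3.665 rad/s
For an in-line slider-crank, x = r cosθ + √(L² − r² sin²θ), so v = −rω sinθ·[1 + r cosθ/√(L² − r² sin²θ)].
With r = 0.0768 m, L = 0.2208 m, θ = 136°: √(L² − r² sin²θ) = 0.21426 m.
v = −0.0768·3.665·0.69466·[1 + 0.0768·-0.71934/0.21426] = -0.14512 m/s.
|v| = 0.14512 m/s.

0.145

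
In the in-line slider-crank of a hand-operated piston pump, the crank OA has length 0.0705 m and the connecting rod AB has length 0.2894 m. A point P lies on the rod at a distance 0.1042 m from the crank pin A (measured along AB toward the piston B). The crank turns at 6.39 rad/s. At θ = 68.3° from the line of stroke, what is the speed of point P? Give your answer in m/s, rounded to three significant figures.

0.445

ω = 6.39 rad/s.  Crank-pin speed |V_A| = rω = 0.45049 m/s, perpendicular to OA.
Rod angle: sinφ = −(r/L) sinθ ⇒ φ = -13.082°; ω_rod = −rω cosθ/√(L²−r²sin²θ) = -0.5909 rad/s.
V_P = V_A + ω_rod × AP, with AP = 0.1042 m along the rod.
Components: V_Px = −rω sinθ − a·ω_rod·sinφ = -0.43251 m/s;  V_Py = rω cosθ + a·ω_rod·cosφ = +0.10659 m/s.
|V_P| = √(V_Px² + V_Py²) = 0.44545 m/s.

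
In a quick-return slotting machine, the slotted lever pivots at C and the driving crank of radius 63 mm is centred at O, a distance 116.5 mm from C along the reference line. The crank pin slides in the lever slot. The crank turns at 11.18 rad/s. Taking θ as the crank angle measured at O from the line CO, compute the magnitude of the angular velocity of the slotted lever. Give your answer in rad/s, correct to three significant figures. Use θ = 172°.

12.3

ω = 11.18 rad/s
Crank pin A relative to C: A = (d + r cosθ, r sinθ); lever angle φ = atan2(r sinθ, d + r cosθ).
Differentiating tanφ: φ̇ = rω(d cosθ + r)/(d² + r² + 2dr cosθ).
d² + r² + 2dr cosθ = |CA|² = 0.00300511 m²;  d cosθ + r = -0.052366 m.
|ω_lever| = |0.063·11.18·-0.052366| / 0.00300511 = 12.274 rad/s.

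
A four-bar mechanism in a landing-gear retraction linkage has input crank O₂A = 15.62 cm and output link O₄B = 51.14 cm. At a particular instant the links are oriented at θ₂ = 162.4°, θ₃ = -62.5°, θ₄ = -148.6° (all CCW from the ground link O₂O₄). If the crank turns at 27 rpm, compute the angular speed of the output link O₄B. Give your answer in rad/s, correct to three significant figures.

ω₂ = 2.827 rad/s (from 27 rpm).
Differentiating the loop-closure r₂e^{iθ₂}+r₃e^{iθ₃}=r₁+r₄e^{iθ₄} gives r₂ω₂e^{iθ₂}+r₃ω₃e^{iθ₃}=r₄ω₄e^{iθ₄}.
Eliminating the other unknown: ω₄ = r₂ω₂ sin(θ₂−θ₃) / [r₄ sin(θ₄−θ₃)].
Numerator sine = -0.70587; denominator sine = -0.99768.
Result = 0.1562·2.827·(-0.70587) / (0.5114·(-0.99768)) = +0.61101 rad/s; magnitude 0.61101 rad/s.

0.611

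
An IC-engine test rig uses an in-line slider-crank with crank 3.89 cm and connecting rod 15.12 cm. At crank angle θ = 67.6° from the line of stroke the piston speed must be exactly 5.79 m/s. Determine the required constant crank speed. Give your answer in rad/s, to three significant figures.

146

For an in-line slider-crank, |v_piston| = rω|sinθ|·[1 + r cosθ/√(L² − r² sin²θ)].
With r = 0.0389 m, L = 0.1512 m, θ = 67.6°: the bracketed kinematic factor |dx/dθ| = 0.039595 m.
ω = v/|dx/dθ| = 5.79/0.039595 = 146.23 rad/s.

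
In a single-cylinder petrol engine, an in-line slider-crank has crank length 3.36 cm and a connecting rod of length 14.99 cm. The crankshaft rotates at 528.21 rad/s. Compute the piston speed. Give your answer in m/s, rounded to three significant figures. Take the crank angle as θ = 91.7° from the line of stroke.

17.6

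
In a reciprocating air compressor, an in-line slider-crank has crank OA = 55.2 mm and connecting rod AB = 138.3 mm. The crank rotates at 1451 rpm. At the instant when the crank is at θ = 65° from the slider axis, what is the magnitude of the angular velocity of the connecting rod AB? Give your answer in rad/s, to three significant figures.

ω = 151.9 rad/s (converted from 1451 rpm).
The rod makes angle φ with the slider axis where L sinφ = r sinθ; differentiating, L cosφ·φ̇ = r ω cosθ.
L cosφ = √(L² − r² sin²θ) = 0.12893 m.
|ω_rod| = r ω |cosθ| / √(L² − r² sin²θ) = 0.0552·151.9·0.42262/0.12893 = 27.493 rad/s.

27.5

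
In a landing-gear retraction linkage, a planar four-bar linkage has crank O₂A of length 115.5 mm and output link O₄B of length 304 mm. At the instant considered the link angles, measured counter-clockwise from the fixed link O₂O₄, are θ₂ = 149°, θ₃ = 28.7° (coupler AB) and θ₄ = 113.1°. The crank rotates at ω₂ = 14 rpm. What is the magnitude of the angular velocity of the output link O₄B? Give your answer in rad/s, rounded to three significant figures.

0.483

ω₂ = 1.466 rad/s (from 14 rpm).
Differentiating the loop-closure r₂e^{iθ₂}+r₃e^{iθ₃}=r₁+r₄e^{iθ₄} gives r₂ω₂e^{iθ₂}+r₃ω₃e^{iθ₃}=r₄ω₄e^{iθ₄}.
Eliminating the other unknown: ω₄ = r₂ω₂ sin(θ₂−θ₃) / [r₄ sin(θ₄−θ₃)].
Numerator sine = +0.86340; denominator sine = +0.99523.
Result = 0.1155·1.466·(+0.86340) / (0.304·(+0.99523)) = +0.48323 rad/s; magnitude 0.48323 rad/s.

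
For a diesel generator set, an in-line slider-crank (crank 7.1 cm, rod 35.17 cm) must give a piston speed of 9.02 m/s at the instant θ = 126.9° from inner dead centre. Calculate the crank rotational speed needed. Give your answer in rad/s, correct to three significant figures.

181

For an in-line slider-crank, |v_piston| = rω|sinθ|·[1 + r cosθ/√(L² − r² sin²θ)].
With r = 0.071 m, L = 0.3517 m, θ = 126.9°: the bracketed kinematic factor |dx/dθ| = 0.049804 m.
ω = v/|dx/dθ| = 9.02/0.049804 = 181.11 rad/s.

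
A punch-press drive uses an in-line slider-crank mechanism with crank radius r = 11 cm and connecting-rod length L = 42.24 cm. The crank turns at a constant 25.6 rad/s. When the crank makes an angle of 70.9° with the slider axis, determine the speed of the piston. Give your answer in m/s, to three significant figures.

ω = 25.6 rad/s
For an in-line slider-crank, x = r cosθ + √(L² − r² sin²θ), so v = −rω sinθ·[1 + r cosθ/√(L² − r² sin²θ)].
With r = 0.11 m, L = 0.4224 m, θ = 70.9°: √(L² − r² sin²θ) = 0.40941 m.
v = −0.11·25.6·0.94495·[1 + 0.11·0.32722/0.40941] = -2.8949 m/s.
|v| = 2.8949 m/s.

2.89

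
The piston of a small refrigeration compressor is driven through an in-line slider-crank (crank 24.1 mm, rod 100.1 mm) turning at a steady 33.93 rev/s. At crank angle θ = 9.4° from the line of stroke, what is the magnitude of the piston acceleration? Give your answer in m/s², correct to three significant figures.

1330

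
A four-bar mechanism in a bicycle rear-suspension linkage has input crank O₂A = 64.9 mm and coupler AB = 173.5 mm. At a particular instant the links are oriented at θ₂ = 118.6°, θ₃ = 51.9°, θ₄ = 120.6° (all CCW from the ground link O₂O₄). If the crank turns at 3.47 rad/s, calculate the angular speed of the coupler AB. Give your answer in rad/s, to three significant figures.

ω₂ = 3.47 rad/s
Differentiating the loop-closure r₂e^{iθ₂}+r₃e^{iθ₃}=r₁+r₄e^{iθ₄} gives r₂ω₂e^{iθ₂}+r₃ω₃e^{iθ₃}=r₄ω₄e^{iθ₄}.
Eliminating the other unknown: ω₃ = r₂ω₂ sin(θ₄−θ₂) / [r₃ sin(θ₃−θ₄)].
Numerator sine = +0.03490; denominator sine = -0.93169.
Result = 0.0649·3.47·(+0.03490) / (0.1735·(-0.93169)) = -0.048621 rad/s; magnitude 0.048621 rad/s.

0.0486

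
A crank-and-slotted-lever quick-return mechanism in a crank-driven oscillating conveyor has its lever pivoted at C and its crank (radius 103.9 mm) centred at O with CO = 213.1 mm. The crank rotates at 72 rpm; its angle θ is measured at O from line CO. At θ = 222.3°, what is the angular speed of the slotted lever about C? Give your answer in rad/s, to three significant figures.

1.79

ω = 7.54 rad/s (from 72 rpm).
Crank pin A relative to C: A = (d + r cosθ, r sinθ); lever angle φ = atan2(r sinθ, d + r cosθ).
Differentiating tanφ: φ̇ = rω(d cosθ + r)/(d² + r² + 2dr cosθ).
d² + r² + 2dr cosθ = |CA|² = 0.0234543 m²;  d cosθ + r = -0.053715 m.
|ω_lever| = |0.1039·7.54·-0.053715| / 0.0234543 = 1.7941 rad/s.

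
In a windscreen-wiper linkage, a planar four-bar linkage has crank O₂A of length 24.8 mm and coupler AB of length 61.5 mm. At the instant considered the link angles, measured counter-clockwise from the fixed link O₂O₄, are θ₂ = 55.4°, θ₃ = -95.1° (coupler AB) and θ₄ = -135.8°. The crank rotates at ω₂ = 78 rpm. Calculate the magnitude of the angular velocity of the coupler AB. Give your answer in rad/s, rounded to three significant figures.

ω₂ = 8.168 rad/s (from 78 rpm).
Differentiating the loop-closure r₂e^{iθ₂}+r₃e^{iθ₃}=r₁+r₄e^{iθ₄} gives r₂ω₂e^{iθ₂}+r₃ω₃e^{iθ₃}=r₄ω₄e^{iθ₄}.
Eliminating the other unknown: ω₃ = r₂ω₂ sin(θ₄−θ₂) / [r₃ sin(θ₃−θ₄)].
Numerator sine = +0.19423; denominator sine = +0.65210.
Result = 0.0248·8.168·(+0.19423) / (0.0615·(+0.65210)) = +0.9811 rad/s; magnitude 0.9811 rad/s.

0.981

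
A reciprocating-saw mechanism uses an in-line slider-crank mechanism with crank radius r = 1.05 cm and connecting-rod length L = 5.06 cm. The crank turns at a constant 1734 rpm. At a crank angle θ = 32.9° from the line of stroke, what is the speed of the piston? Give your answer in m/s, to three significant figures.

ω = 2π·1734/60 = 181.6 rad/s
For an in-line slider-crank, x = r cosθ + √(L² − r² sin²θ), so v = −rω sinθ·[1 + r cosθ/√(L² − r² sin²θ)].
With r = 0.0105 m, L = 0.0506 m, θ = 32.9°: √(L² − r² sin²θ) = 0.050278 m.
v = −0.0105·181.6·0.54317·[1 + 0.0105·0.83962/0.050278] = -1.2172 m/s.
|v| = 1.2172 m/s.

1.22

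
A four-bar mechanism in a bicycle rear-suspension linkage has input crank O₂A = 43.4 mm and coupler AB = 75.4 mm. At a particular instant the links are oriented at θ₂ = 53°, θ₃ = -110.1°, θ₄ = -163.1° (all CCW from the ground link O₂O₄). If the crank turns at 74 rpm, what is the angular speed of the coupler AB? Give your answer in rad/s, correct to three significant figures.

3.29

ω₂ = 7.749 rad/s (from 74 rpm).
Differentiating the loop-closure r₂e^{iθ₂}+r₃e^{iθ₃}=r₁+r₄e^{iθ₄} gives r₂ω₂e^{iθ₂}+r₃ω₃e^{iθ₃}=r₄ω₄e^{iθ₄}.
Eliminating the other unknown: ω₃ = r₂ω₂ sin(θ₄−θ₂) / [r₃ sin(θ₃−θ₄)].
Numerator sine = +0.58920; denominator sine = +0.79864.
Result = 0.0434·7.749·(+0.58920) / (0.0754·(+0.79864)) = +3.2907 rad/s; magnitude 3.2907 rad/s.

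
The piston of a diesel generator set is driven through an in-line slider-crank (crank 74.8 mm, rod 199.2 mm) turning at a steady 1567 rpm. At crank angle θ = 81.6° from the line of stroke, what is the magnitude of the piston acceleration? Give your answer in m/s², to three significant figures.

ω = 2π·1567/60 = 164.1 rad/s
x(θ) = r cosθ + √(L² − r² sin²θ); with ω constant, a = ω²·d²x/dθ².
d²x/dθ² = −r cosθ − r²(cos2θ)/√u − r⁴ sin²2θ/(4u^{3/2}),  u = L² − r² sin²θ = 0.034205 m².
Substituting r = 0.0748 m, L = 0.1992 m, θ = 81.6°: d²x/dθ² = +0.017931 m.
a = ω²·d²x/dθ² = (164.1)²·(+0.017931) = +482.83 m/s²;  |a| = 482.83 m/s².

483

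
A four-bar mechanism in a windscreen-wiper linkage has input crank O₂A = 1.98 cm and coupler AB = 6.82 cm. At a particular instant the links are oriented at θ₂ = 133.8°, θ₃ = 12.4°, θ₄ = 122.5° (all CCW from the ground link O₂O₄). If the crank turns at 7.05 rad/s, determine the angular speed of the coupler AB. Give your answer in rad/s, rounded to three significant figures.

ω₂ = 7.05 rad/s
Differentiating the loop-closure r₂e^{iθ₂}+r₃e^{iθ₃}=r₁+r₄e^{iθ₄} gives r₂ω₂e^{iθ₂}+r₃ω₃e^{iθ₃}=r₄ω₄e^{iθ₄}.
Eliminating the other unknown: ω₃ = r₂ω₂ sin(θ₄−θ₂) / [r₃ sin(θ₃−θ₄)].
Numerator sine = -0.19595; denominator sine = -0.93909.
Result = 0.0198·7.05·(-0.19595) / (0.0682·(-0.93909)) = +0.42707 rad/s; magnitude 0.42707 rad/s.

0.427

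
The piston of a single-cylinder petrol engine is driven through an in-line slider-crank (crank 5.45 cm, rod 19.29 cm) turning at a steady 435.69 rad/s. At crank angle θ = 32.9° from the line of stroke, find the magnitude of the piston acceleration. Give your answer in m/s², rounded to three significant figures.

ω = 435.7 rad/s
x(θ) = r cosθ + √(L² − r² sin²θ); with ω constant, a = ω²·d²x/dθ².
d²x/dθ² = −r cosθ − r²(cos2θ)/√u − r⁴ sin²2θ/(4u^{3/2}),  u = L² − r² sin²θ = 0.0363341 m².
Substituting r = 0.0545 m, L = 0.1929 m, θ = 32.9°: d²x/dθ² = -0.052412 m.
a = ω²·d²x/dθ² = (435.7)²·(-0.052412) = -9949.1 m/s²;  |a| = 9949.1 m/s².

9950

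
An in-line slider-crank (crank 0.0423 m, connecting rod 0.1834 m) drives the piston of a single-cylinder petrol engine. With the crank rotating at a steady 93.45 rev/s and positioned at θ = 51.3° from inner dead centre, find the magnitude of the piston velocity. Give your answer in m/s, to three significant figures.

ω = 2π·93.5 = 587.2 rad/s
For an in-line slider-crank, x = r cosθ + √(L² − r² sin²θ), so v = −rω sinθ·[1 + r cosθ/√(L² − r² sin²θ)].
With r = 0.0423 m, L = 0.1834 m, θ = 51.3°: √(L² − r² sin²θ) = 0.1804 m.
v = −0.0423·587.2·0.78043·[1 + 0.0423·0.62524/0.1804] = -22.225 m/s.
|v| = 22.225 m/s.

22.2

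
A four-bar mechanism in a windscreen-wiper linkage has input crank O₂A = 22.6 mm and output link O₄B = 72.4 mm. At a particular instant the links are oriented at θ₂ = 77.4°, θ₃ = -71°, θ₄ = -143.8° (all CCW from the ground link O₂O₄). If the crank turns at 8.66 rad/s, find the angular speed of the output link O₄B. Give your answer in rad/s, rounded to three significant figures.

1.48

ω₂ = 8.66 rad/s
Differentiating the loop-closure r₂e^{iθ₂}+r₃e^{iθ₃}=r₁+r₄e^{iθ₄} gives r₂ω₂e^{iθ₂}+r₃ω₃e^{iθ₃}=r₄ω₄e^{iθ₄}.
Eliminating the other unknown: ω₄ = r₂ω₂ sin(θ₂−θ₃) / [r₄ sin(θ₄−θ₃)].
Numerator sine = +0.52399; denominator sine = -0.95528.
Result = 0.0226·8.66·(+0.52399) / (0.0724·(-0.95528)) = -1.4828 rad/s; magnitude 1.4828 rad/s.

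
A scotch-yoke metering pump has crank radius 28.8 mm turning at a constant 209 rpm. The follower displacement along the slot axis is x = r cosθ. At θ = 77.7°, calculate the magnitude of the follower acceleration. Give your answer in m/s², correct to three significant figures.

ω = 21.89 rad/s (from 209 rpm).
x = r cosθ ⇒ ẍ = −rω² cosθ (ω constant).
|a| = rω²|cosθ| = 0.0288·(21.89)²·|cos 77.7°| = 2.9389 m/s².

2.94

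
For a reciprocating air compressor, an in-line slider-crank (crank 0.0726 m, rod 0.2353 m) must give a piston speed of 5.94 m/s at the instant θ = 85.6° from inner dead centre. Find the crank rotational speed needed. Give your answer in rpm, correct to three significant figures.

For an in-line slider-crank, |v_piston| = rω|sinθ|·[1 + r cosθ/√(L² − r² sin²θ)].
With r = 0.0726 m, L = 0.2353 m, θ = 85.6°: the bracketed kinematic factor |dx/dθ| = 0.074187 m.
ω = v/|dx/dθ| = 5.94/0.074187 = 80.068 rad/s.
N = 60ω/(2π) = 764.59 rpm.

765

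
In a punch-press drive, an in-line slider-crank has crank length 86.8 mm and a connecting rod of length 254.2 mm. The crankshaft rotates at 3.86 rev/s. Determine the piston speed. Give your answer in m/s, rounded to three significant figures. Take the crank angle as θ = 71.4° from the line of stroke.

ω = 2π·3.86 = 24.25 rad/s
For an in-line slider-crank, x = r cosθ + √(L² − r² sin²θ), so v = −rω sinθ·[1 + r cosθ/√(L² − r² sin²θ)].
With r = 0.0868 m, L = 0.2542 m, θ = 71.4°: √(L² − r² sin²θ) = 0.24052 m.
v = −0.0868·24.25·0.94777·[1 + 0.0868·0.31896/0.24052] = -2.2249 m/s.
|v| = 2.2249 m/s.

2.22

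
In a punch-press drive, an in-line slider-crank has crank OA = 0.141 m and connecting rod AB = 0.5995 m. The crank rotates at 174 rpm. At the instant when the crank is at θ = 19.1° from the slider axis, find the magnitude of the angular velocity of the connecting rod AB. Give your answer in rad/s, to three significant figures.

ω = 18.22 rad/s (converted from 174 rpm).
The rod makes angle φ with the slider axis where L sinφ = r sinθ; differentiating, L cosφ·φ̇ = r ω cosθ.
L cosφ = √(L² − r² sin²θ) = 0.59772 m.
|ω_rod| = r ω |cosθ| / √(L² − r² sin²θ) = 0.141·18.22·0.94495/0.59772 = 4.0617 rad/s.

4.06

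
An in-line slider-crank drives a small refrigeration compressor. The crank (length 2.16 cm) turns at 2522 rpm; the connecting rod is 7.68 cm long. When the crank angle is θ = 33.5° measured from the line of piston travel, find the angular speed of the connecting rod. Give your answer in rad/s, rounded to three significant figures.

62.7

ω = 264.1 rad/s (converted from 2522 rpm).
The rod makes angle φ with the slider axis where L sinφ = r sinθ; differentiating, L cosφ·φ̇ = r ω cosθ.
L cosφ = √(L² − r² sin²θ) = 0.075869 m.
|ω_rod| = r ω |cosθ| / √(L² − r² sin²θ) = 0.0216·264.1·0.83389/0.075869 = 62.7 rad/s.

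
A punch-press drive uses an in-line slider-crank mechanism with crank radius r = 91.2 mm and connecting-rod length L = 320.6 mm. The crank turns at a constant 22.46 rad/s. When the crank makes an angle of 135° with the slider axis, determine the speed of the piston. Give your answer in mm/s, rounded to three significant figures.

ω = 22.46 rad/s
For an in-line slider-crank, x = r cosθ + √(L² − r² sin²θ), so v = −rω sinθ·[1 + r cosθ/√(L² − r² sin²θ)].
With r = 0.0912 m, L = 0.3206 m, θ = 135°: √(L² − r² sin²θ) = 0.31405 m.
v = −0.0912·22.46·0.70711·[1 + 0.0912·-0.70711/0.31405] = -1.151 m/s.
|v| = 1.151 m/s = 1151 mm/s.

1150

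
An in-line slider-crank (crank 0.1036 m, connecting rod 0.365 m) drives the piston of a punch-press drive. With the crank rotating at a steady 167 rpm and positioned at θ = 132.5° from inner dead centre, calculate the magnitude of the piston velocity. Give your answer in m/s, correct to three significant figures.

1.07

ω = 2π·167/60 = 17.49 rad/s
For an in-line slider-crank, x = r cosθ + √(L² − r² sin²θ), so v = −rω sinθ·[1 + r cosθ/√(L² − r² sin²θ)].
With r = 0.1036 m, L = 0.365 m, θ = 132.5°: √(L² − r² sin²θ) = 0.35692 m.
v = −0.1036·17.49·0.73728·[1 + 0.1036·-0.67559/0.35692] = -1.0738 m/s.
|v| = 1.0738 m/s.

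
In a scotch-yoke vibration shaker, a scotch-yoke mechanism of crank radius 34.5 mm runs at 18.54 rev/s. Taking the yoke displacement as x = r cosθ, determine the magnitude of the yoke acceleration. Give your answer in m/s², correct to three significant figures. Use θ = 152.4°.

ω = 116.5 rad/s (from 18.54 rev/s).
x = r cosθ ⇒ ẍ = −rω² cosθ (ω constant).
|a| = rω²|cosθ| = 0.0345·(116.5)²·|cos 152.4°| = 414.89 m/s².

415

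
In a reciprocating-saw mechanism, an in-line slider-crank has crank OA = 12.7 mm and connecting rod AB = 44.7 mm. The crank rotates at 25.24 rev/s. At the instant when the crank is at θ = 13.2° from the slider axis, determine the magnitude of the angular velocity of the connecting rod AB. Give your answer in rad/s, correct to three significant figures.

44.0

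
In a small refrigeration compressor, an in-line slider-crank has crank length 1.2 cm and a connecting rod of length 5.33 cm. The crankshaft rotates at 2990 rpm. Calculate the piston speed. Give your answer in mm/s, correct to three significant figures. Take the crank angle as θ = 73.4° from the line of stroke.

ω = 2π·2990/60 = 313.1 rad/s
For an in-line slider-crank, x = r cosθ + √(L² − r² sin²θ), so v = −rω sinθ·[1 + r cosθ/√(L² − r² sin²θ)].
With r = 0.012 m, L = 0.0533 m, θ = 73.4°: √(L² − r² sin²θ) = 0.052045 m.
v = −0.012·313.1·0.95832·[1 + 0.012·0.28569/0.052045] = -3.8379 m/s.
|v| = 3.8379 m/s = 3837.9 mm/s.

3840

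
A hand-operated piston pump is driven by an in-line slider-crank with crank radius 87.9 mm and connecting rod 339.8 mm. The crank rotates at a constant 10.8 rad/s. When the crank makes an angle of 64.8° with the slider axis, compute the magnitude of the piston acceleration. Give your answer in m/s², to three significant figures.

2.66

ω = 10.8 rad/s
x(θ) = r cosθ + √(L² − r² sin²θ); with ω constant, a = ω²·d²x/dθ².
d²x/dθ² = −r cosθ − r²(cos2θ)/√u − r⁴ sin²2θ/(4u^{3/2}),  u = L² − r² sin²θ = 0.109138 m².
Substituting r = 0.0879 m, L = 0.3398 m, θ = 64.8°: d²x/dθ² = -0.022764 m.
a = ω²·d²x/dθ² = (10.8)²·(-0.022764) = -2.6552 m/s²;  |a| = 2.6552 m/s².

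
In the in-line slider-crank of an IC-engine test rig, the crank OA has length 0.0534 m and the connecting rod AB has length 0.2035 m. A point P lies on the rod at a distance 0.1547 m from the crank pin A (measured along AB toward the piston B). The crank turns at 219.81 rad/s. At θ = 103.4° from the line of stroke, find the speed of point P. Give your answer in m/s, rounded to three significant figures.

10.9

ω = 219.8 rad/s.  Crank-pin speed |V_A| = rω = 11.738 m/s, perpendicular to OA.
Rod angle: sinφ = −(r/L) sinθ ⇒ φ = -14.789°; ω_rod = −rω cosθ/√(L²−r²sin²θ) = +13.825 rad/s.
V_P = V_A + ω_rod × AP, with AP = 0.1547 m along the rod.
Components: V_Px = −rω sinθ − a·ω_rod·sinφ = -10.872 m/s;  V_Py = rω cosθ + a·ω_rod·cosφ = -0.65232 m/s.
|V_P| = √(V_Px² + V_Py²) = 10.892 m/s.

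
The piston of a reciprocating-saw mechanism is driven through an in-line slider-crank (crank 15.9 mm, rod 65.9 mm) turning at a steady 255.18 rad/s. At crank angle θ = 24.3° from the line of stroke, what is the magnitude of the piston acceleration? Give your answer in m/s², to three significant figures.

1110

ω = 255.2 rad/s
x(θ) = r cosθ + √(L² − r² sin²θ); with ω constant, a = ω²·d²x/dθ².
d²x/dθ² = −r cosθ − r²(cos2θ)/√u − r⁴ sin²2θ/(4u^{3/2}),  u = L² − r² sin²θ = 0.0043 m².
Substituting r = 0.0159 m, L = 0.0659 m, θ = 24.3°: d²x/dθ² = -0.017073 m.
a = ω²·d²x/dθ² = (255.2)²·(-0.017073) = -1111.7 m/s²;  |a| = 1111.7 m/s².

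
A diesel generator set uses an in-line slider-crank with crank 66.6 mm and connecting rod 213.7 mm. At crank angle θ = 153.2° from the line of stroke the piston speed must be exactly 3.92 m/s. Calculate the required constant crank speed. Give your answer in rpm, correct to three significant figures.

1730

For an in-line slider-crank, |v_piston| = rω|sinθ|·[1 + r cosθ/√(L² − r² sin²θ)].
With r = 0.0666 m, L = 0.2137 m, θ = 153.2°: the bracketed kinematic factor |dx/dθ| = 0.021592 m.
ω = v/|dx/dθ| = 3.92/0.021592 = 181.55 rad/s.
N = 60ω/(2π) = 1733.7 rpm.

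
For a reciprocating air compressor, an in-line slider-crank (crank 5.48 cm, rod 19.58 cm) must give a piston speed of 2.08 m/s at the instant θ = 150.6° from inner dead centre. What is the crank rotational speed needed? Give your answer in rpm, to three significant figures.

979

For an in-line slider-crank, |v_piston| = rω|sinθ|·[1 + r cosθ/√(L² − r² sin²θ)].
With r = 0.0548 m, L = 0.1958 m, θ = 150.6°: the bracketed kinematic factor |dx/dθ| = 0.020279 m.
ω = v/|dx/dθ| = 2.08/0.020279 = 102.57 rad/s.
N = 60ω/(2π) = 979.45 rpm.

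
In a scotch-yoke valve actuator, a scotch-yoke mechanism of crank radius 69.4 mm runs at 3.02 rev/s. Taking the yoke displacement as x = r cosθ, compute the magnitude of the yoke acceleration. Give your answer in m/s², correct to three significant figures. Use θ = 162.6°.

ω = 18.98 rad/s (from 3.02 rev/s).
x = r cosθ ⇒ ẍ = −rω² cosθ (ω constant).
|a| = rω²|cosθ| = 0.0694·(18.98)²·|cos 162.6°| = 23.845 m/s².

23.8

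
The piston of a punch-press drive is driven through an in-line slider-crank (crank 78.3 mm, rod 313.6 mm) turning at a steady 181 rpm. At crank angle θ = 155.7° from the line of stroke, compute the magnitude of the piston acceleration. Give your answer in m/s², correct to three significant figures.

ω = 2π·181/60 = 18.95 rad/s
x(θ) = r cosθ + √(L² − r² sin²θ); with ω constant, a = ω²·d²x/dθ².
d²x/dθ² = −r cosθ − r²(cos2θ)/√u − r⁴ sin²2θ/(4u^{3/2}),  u = L² − r² sin²θ = 0.0973067 m².
Substituting r = 0.0783 m, L = 0.3136 m, θ = 155.7°: d²x/dθ² = +0.058191 m.
a = ω²·d²x/dθ² = (18.95)²·(+0.058191) = +20.906 m/s²;  |a| = 20.906 m/s².

20.9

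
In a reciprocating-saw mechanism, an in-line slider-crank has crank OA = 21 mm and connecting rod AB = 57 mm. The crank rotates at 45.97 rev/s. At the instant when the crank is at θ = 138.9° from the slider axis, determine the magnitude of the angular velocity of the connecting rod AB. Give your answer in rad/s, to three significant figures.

82.7

ω = 288.8 rad/s (converted from 45.97 rev/s).
The rod makes angle φ with the slider axis where L sinφ = r sinθ; differentiating, L cosφ·φ̇ = r ω cosθ.
L cosφ = √(L² − r² sin²θ) = 0.055303 m.
|ω_rod| = r ω |cosθ| / √(L² − r² sin²θ) = 0.021·288.8·0.75356/0.055303 = 82.65 rad/s.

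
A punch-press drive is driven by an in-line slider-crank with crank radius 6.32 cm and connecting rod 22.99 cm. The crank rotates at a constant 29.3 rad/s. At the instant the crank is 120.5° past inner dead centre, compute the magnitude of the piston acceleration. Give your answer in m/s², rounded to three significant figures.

34.7

ω = 29.3 rad/s
x(θ) = r cosθ + √(L² − r² sin²θ); with ω constant, a = ω²·d²x/dθ².
d²x/dθ² = −r cosθ − r²(cos2θ)/√u − r⁴ sin²2θ/(4u^{3/2}),  u = L² − r² sin²θ = 0.0498887 m².
Substituting r = 0.0632 m, L = 0.2299 m, θ = 120.5°: d²x/dθ² = +0.040472 m.
a = ω²·d²x/dθ² = (29.3)²·(+0.040472) = +34.745 m/s²;  |a| = 34.745 m/s².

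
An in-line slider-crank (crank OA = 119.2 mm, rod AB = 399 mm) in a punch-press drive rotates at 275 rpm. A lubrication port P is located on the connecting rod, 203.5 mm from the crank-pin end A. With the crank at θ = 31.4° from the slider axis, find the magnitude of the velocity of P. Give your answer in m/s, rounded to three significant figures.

ω = 28.8 rad/s.  Crank-pin speed |V_A| = rω = 3.4327 m/s, perpendicular to OA.
Rod angle: sinφ = −(r/L) sinθ ⇒ φ = -8.954°; ω_rod = −rω cosθ/√(L²−r²sin²θ) = -7.4339 rad/s.
V_P = V_A + ω_rod × AP, with AP = 0.2035 m along the rod.
Components: V_Px = −rω sinθ − a·ω_rod·sinφ = -2.0239 m/s;  V_Py = rω cosθ + a·ω_rod·cosφ = +1.4356 m/s.
|V_P| = √(V_Px² + V_Py²) = 2.4814 m/s.

2.48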